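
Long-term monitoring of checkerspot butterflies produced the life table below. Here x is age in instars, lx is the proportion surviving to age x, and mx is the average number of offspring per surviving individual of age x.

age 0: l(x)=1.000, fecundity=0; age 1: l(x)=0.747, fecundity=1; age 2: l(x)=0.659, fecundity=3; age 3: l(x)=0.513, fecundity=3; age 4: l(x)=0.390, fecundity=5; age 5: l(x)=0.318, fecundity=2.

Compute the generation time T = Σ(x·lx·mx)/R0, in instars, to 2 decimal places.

2.96

lx·mx: 0, 0.747, 1.977, 1.539, 1.95, 0.636 → R0 = 6.849
x·lx·mx: 0, 0.747, 3.954, 4.617, 7.8, 3.18 → Σ = 20.298
T = 20.298 / 6.849 = 2.963644… → 2.96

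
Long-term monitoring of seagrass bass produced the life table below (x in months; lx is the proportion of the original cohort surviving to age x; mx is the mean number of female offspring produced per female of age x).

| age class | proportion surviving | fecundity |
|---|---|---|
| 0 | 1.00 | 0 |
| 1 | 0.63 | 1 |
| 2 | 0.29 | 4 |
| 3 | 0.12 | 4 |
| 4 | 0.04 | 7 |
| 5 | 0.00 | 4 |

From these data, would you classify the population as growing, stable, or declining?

R0 = Σ lx·mx = 0 + 0.63 + 1.16 + 0.48 + 0.28 + 0 = 2.55
R0 > 1, so the population is growing.

growing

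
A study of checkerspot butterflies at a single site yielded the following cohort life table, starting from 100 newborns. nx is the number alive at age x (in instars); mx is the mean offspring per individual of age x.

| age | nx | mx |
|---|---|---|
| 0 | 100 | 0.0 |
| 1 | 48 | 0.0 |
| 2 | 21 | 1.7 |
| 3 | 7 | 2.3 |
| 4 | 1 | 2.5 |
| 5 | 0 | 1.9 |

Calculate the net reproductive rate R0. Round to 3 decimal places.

lx = nx/n0 = nx/100: 1, 0.48, 0.21, 0.07, 0.01, 0
lx·mx by age: 0, 0, 0.357, 0.161, 0.025, 0
R0 = Σ lx·mx = 0.543 → 0.543

0.543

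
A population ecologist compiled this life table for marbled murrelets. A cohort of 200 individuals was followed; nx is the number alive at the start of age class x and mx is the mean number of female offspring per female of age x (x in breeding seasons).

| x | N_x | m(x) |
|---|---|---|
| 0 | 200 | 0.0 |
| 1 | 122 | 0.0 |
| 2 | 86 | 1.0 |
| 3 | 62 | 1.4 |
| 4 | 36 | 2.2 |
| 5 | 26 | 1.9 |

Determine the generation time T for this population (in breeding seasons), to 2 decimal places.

3.31

lx = nx/n0 = nx/200: 1, 0.61, 0.43, 0.31, 0.18, 0.13
lx·mx: 0, 0, 0.43, 0.434, 0.396, 0.247 → R0 = 1.507
x·lx·mx: 0, 0, 0.86, 1.302, 1.584, 1.235 → Σ = 4.981
T = 4.981 / 1.507 = 3.305242… → 3.31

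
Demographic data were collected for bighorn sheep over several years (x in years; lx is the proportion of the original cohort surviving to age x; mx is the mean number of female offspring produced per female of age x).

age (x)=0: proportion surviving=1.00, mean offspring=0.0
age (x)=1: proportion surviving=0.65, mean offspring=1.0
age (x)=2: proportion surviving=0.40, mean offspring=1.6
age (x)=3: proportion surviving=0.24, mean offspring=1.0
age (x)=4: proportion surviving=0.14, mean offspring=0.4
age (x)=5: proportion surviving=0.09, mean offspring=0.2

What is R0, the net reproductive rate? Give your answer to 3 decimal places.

lx·mx by age: 0, 0.65, 0.64, 0.24, 0.056, 0.018
R0 = Σ lx·mx = 1.604 → 1.604

1.604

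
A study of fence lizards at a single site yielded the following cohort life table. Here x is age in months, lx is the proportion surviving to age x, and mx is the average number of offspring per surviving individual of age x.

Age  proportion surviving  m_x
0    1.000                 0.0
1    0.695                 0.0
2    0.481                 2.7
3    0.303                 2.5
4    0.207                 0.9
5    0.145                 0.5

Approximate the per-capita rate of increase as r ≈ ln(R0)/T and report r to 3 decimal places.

0.325

R0 = Σ lx·mx = 0 + 0 + 1.2987 + 0.7575 + 0.1863 + 0.0725 = 2.315
Σ x·lx·mx = 5.9776; T = 5.9776/2.315 = 2.58212…
r ≈ ln(R0)/T = ln(2.315)/2.58212… = 0.32509… → 0.325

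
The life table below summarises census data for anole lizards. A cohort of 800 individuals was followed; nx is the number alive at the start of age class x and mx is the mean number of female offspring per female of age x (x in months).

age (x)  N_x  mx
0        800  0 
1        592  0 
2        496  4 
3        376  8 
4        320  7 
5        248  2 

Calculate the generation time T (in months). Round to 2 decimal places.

lx = nx/n0 = nx/800: 1, 0.74, 0.62, 0.47, 0.4, 0.31
lx·mx: 0, 0, 2.48, 3.76, 2.8, 0.62 → R0 = 9.66
x·lx·mx: 0, 0, 4.96, 11.28, 11.2, 3.1 → Σ = 30.54
T = 30.54 / 9.66 = 3.161491… → 3.16

3.16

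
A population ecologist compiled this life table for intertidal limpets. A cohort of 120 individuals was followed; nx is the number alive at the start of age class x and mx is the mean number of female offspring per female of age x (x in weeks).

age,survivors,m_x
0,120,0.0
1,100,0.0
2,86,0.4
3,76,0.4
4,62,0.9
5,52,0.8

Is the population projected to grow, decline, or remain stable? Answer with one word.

growing

lx = nx/n0 = nx/120: 1, 0.83333…, 0.71667…, 0.63333…, 0.51667…, 0.43333…
R0 = Σ lx·mx = 0 + 0 + 0.286667… + 0.253333… + 0.465… + 0.346667… = 1.351667…
R0 > 1, so the population is growing.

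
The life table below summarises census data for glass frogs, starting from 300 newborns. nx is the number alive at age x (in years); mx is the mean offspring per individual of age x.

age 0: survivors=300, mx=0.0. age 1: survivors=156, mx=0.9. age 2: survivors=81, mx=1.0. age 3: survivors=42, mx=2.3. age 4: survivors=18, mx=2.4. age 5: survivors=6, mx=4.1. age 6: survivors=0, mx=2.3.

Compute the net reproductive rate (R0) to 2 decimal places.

1.29

lx = nx/n0 = nx/300: 1, 0.52, 0.27, 0.14, 0.06, 0.02, 0
lx·mx by age: 0, 0.468, 0.27, 0.322, 0.144, 0.082, 0
R0 = Σ lx·mx = 1.286 → 1.29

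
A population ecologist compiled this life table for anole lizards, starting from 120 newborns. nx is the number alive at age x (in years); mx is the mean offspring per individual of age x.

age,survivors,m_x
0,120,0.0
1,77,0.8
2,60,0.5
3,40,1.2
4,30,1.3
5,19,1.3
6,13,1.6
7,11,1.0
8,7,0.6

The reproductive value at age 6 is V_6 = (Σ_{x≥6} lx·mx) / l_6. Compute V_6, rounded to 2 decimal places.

2.77

lx = nx/n0 = nx/120: 1, 0.64167…, 0.5, 0.33333…, 0.25, 0.15833…, 0.10833…, 0.09167…, 0.05833…
lx·mx for x ≥ 6: 0.173333…, 0.091667…, 0.035… → sum = 0.3…
V_6 = 0.3… / l_6 = 0.3… / 0.108333… = 2.769231… → 2.77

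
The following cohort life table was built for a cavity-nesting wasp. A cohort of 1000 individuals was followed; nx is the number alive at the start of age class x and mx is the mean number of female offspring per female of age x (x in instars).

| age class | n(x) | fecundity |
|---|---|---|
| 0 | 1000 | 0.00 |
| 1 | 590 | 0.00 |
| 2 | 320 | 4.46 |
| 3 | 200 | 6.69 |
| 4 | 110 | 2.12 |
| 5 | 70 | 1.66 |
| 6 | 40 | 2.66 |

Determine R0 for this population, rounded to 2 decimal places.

3.22

lx = nx/n0 = nx/1000: 1, 0.59, 0.32, 0.2, 0.11, 0.07, 0.04
lx·mx by age: 0, 0, 1.4272, 1.338, 0.2332, 0.1162, 0.1064
R0 = Σ lx·mx = 3.221 → 3.22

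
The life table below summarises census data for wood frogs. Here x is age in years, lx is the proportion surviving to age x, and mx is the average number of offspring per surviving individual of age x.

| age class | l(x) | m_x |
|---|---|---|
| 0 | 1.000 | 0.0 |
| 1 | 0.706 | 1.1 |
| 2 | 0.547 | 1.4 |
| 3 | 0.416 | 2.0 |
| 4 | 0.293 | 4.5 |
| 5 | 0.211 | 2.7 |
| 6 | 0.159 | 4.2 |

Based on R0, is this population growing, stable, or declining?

growing

R0 = Σ lx·mx = 0 + 0.7766 + 0.7658 + 0.832 + 1.3185 + 0.5697 + 0.6678 = 4.9304
R0 > 1, so the population is growing.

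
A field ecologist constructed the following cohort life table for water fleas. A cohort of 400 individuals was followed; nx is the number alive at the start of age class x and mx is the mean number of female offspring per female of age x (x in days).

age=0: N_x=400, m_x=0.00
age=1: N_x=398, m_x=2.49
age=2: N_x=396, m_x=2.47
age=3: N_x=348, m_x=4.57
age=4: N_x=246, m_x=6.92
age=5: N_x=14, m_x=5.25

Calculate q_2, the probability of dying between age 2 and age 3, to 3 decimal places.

lx = nx/n0 = nx/400: 1, 0.995, 0.99, 0.87, 0.615, 0.035
q_2 = (l_2 − l_3) / l_2 = (0.99 − 0.87) / 0.99
     = 0.12 / 0.99 = 0.121212… → 0.121

0.121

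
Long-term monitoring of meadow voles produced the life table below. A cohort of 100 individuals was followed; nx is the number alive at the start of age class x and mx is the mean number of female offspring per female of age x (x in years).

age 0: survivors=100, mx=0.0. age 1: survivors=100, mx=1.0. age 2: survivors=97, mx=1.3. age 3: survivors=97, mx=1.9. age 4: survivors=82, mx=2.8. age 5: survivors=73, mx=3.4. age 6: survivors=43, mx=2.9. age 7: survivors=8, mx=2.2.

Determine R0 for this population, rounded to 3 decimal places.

10.305

lx = nx/n0 = nx/100: 1, 1, 0.97, 0.97, 0.82, 0.73, 0.43, 0.08
lx·mx by age: 0, 1, 1.261, 1.843, 2.296, 2.482, 1.247, 0.176
R0 = Σ lx·mx = 10.305 → 10.305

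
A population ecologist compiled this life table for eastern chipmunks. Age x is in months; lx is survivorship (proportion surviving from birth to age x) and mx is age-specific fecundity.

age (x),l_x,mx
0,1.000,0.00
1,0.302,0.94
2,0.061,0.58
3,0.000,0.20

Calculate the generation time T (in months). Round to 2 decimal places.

1.11

lx·mx: 0, 0.28388, 0.03538, 0 → R0 = 0.31926
x·lx·mx: 0, 0.28388, 0.07076, 0 → Σ = 0.35464
T = 0.35464 / 0.31926 = 1.110819… → 1.11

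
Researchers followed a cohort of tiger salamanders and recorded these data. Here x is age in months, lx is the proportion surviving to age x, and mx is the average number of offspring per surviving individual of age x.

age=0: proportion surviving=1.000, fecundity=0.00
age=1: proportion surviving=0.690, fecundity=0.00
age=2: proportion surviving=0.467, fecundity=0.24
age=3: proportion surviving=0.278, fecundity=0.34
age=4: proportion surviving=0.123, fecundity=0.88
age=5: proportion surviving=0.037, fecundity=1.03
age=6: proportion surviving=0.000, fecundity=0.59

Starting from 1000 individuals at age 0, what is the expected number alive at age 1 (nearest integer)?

690

Expected survivors = N0 · l_1 = 1000 × 0.690 = 690 → 690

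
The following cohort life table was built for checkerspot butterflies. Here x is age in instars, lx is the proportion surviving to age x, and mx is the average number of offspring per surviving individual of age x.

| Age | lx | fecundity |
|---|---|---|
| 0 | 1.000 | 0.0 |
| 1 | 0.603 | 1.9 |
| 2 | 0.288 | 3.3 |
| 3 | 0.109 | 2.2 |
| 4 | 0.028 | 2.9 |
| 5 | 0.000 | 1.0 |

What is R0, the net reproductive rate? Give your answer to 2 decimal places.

lx·mx by age: 0, 1.1457, 0.9504, 0.2398, 0.0812, 0
R0 = Σ lx·mx = 2.4171 → 2.42

2.42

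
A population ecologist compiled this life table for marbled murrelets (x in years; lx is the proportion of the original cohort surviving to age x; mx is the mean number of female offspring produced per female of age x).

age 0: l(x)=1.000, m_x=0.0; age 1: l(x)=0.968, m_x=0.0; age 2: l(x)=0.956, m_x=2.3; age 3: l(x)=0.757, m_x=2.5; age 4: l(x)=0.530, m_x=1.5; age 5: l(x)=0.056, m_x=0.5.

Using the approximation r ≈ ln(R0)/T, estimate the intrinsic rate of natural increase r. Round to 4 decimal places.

0.5841

R0 = Σ lx·mx = 0 + 0 + 2.1988 + 1.8925 + 0.795 + 0.028 = 4.9143
Σ x·lx·mx = 13.3951; T = 13.3951/4.9143 = 2.72574…
r ≈ ln(R0)/T = ln(4.9143)/2.72574… = 0.584117… → 0.5841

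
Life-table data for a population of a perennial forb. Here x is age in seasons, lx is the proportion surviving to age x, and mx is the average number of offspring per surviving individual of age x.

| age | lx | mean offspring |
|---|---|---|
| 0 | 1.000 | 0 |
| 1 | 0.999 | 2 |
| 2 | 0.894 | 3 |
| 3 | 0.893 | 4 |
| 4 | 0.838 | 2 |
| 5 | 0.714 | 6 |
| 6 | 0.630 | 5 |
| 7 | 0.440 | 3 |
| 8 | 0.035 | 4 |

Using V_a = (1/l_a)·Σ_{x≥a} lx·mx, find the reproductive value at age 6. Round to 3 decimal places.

7.317

lx·mx for x ≥ 6: 3.15, 1.32, 0.14 → sum = 4.61
V_6 = 4.61 / l_6 = 4.61 / 0.63 = 7.31746… → 7.317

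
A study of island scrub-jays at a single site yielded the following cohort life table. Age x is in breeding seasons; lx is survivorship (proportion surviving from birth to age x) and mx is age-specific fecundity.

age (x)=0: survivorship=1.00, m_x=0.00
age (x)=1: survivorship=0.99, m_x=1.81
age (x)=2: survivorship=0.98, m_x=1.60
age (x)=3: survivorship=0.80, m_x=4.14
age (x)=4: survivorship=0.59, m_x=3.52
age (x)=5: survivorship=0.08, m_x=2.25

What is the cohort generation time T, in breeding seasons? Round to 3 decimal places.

2.696

lx·mx: 0, 1.7919, 1.568, 3.312, 2.0768, 0.18 → R0 = 8.9287
x·lx·mx: 0, 1.7919, 3.136, 9.936, 8.3072, 0.9 → Σ = 24.0711
T = 24.0711 / 8.9287 = 2.695924… → 2.696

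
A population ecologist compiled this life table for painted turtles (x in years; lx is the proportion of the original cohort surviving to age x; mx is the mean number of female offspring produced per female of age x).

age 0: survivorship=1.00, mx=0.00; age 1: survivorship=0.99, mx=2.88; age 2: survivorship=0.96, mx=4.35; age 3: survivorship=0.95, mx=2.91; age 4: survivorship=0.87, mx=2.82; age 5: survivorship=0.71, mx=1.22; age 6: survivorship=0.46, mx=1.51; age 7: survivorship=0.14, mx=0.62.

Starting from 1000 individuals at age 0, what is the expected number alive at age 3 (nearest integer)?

950

Expected survivors = N0 · l_3 = 1000 × 0.95 = 950 → 950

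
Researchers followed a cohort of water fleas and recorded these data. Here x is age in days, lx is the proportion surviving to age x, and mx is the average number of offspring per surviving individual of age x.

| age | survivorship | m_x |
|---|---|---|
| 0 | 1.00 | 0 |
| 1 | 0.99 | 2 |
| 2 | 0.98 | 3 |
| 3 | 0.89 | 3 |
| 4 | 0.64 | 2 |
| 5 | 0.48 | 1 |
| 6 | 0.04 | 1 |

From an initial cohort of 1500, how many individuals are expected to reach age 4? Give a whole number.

960

Expected survivors = N0 · l_4 = 1500 × 0.64 = 960 → 960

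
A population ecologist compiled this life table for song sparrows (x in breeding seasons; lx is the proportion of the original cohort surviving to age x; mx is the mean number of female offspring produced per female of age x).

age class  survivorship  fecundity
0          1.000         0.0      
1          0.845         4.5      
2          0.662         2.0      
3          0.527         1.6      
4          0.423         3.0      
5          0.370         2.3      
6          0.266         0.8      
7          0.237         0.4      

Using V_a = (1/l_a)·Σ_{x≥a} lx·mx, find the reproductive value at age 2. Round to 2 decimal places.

6.94

lx·mx for x ≥ 2: 1.324, 0.8432, 1.269, 0.851, 0.2128, 0.0948 → sum = 4.5948
V_2 = 4.5948 / l_2 = 4.5948 / 0.662 = 6.940785… → 6.94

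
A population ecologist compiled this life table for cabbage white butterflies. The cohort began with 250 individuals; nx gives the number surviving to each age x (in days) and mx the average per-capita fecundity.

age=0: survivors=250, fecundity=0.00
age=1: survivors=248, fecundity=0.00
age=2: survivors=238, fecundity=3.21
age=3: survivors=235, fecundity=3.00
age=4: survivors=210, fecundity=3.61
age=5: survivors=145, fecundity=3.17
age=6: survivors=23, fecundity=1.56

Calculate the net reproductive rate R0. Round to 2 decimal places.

10.89

lx = nx/n0 = nx/250: 1, 0.992, 0.952, 0.94, 0.84, 0.58, 0.092
lx·mx by age: 0, 0, 3.05592, 2.82, 3.0324, 1.8386, 0.14352
R0 = Σ lx·mx = 10.89044 → 10.89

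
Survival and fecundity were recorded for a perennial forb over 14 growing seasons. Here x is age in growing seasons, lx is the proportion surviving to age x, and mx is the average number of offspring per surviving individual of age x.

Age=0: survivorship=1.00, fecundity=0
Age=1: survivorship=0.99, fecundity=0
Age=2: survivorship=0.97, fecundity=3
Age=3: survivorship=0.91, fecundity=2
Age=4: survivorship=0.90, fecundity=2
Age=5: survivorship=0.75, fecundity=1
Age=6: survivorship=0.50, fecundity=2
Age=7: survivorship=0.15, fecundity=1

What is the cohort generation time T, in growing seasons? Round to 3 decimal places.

3.473

lx·mx: 0, 0, 2.91, 1.82, 1.8, 0.75, 1, 0.15 → R0 = 8.43
x·lx·mx: 0, 0, 5.82, 5.46, 7.2, 3.75, 6, 1.05 → Σ = 29.28
T = 29.28 / 8.43 = 3.47331… → 3.473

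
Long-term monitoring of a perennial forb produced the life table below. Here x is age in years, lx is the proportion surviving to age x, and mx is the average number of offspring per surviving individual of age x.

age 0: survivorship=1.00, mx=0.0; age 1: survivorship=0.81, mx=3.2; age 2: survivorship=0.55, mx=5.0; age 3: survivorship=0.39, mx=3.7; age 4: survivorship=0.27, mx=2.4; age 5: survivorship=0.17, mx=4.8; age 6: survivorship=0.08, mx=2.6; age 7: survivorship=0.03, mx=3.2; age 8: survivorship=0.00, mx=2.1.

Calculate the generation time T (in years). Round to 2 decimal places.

2.46

lx·mx: 0, 2.592, 2.75, 1.443, 0.648, 0.816, 0.208, 0.096, 0 → R0 = 8.553
x·lx·mx: 0, 2.592, 5.5, 4.329, 2.592, 4.08, 1.248, 0.672, 0 → Σ = 21.013
T = 21.013 / 8.553 = 2.456799… → 2.46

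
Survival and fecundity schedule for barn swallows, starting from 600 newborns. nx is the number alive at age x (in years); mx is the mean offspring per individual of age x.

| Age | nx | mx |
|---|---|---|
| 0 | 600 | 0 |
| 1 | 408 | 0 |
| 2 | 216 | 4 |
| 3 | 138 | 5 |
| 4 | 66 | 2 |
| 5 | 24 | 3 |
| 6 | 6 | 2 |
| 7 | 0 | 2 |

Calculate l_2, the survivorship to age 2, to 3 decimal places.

0.360

l_2 = n_2/n_0 = 216/600 = 0.36 → 0.360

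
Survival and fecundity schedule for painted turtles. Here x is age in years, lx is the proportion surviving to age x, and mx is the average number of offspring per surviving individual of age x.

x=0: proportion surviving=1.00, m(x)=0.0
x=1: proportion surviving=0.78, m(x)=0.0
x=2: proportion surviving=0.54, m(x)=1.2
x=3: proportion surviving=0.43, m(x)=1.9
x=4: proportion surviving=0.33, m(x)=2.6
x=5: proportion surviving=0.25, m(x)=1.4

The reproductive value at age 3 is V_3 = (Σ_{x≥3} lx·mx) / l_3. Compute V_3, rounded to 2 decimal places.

4.71

lx·mx for x ≥ 3: 0.817, 0.858, 0.35 → sum = 2.025
V_3 = 2.025 / l_3 = 2.025 / 0.43 = 4.709302… → 4.71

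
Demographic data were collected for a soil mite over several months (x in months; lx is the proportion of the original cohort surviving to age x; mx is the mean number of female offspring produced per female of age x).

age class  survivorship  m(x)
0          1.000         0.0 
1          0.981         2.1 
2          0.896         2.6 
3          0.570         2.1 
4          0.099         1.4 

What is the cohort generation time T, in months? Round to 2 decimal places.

1.90

lx·mx: 0, 2.0601, 2.3296, 1.197, 0.1386 → R0 = 5.7253
x·lx·mx: 0, 2.0601, 4.6592, 3.591, 0.5544 → Σ = 10.8647
T = 10.8647 / 5.7253 = 1.897665… → 1.90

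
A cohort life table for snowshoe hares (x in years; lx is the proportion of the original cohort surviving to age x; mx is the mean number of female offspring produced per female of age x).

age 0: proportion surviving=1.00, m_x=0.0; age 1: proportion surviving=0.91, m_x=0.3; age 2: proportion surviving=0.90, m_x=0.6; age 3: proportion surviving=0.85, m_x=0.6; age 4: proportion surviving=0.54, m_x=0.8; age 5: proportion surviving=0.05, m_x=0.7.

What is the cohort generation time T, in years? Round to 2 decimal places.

lx·mx: 0, 0.273, 0.54, 0.51, 0.432, 0.035 → R0 = 1.79
x·lx·mx: 0, 0.273, 1.08, 1.53, 1.728, 0.175 → Σ = 4.786
T = 4.786 / 1.79 = 2.673743… → 2.67

2.67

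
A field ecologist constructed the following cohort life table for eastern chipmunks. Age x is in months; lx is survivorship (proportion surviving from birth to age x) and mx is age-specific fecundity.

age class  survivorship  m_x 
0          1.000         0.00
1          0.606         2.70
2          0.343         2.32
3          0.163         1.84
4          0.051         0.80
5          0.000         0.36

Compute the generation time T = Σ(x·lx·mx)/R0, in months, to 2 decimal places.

1.55

lx·mx: 0, 1.6362, 0.79576, 0.29992, 0.0408, 0 → R0 = 2.77268
x·lx·mx: 0, 1.6362, 1.59152, 0.89976, 0.1632, 0 → Σ = 4.29068
T = 4.29068 / 2.77268 = 1.547485… → 1.55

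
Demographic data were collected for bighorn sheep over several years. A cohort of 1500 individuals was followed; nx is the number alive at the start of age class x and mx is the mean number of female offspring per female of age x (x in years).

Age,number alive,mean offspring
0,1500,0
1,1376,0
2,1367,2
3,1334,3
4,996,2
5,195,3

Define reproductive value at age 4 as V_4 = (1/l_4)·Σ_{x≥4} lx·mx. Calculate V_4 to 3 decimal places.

lx = nx/n0 = nx/1500: 1, 0.91733…, 0.91133…, 0.88933…, 0.664, 0.13
lx·mx for x ≥ 4: 1.328, 0.39 → sum = 1.718
V_4 = 1.718 / l_4 = 1.718 / 0.664 = 2.587349… → 2.587

2.587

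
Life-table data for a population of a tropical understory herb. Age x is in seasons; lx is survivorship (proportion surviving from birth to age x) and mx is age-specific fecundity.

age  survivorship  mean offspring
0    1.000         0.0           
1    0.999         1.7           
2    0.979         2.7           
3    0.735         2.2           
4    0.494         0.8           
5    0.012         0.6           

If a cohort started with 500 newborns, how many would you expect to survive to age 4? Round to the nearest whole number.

247

Expected survivors = N0 · l_4 = 500 × 0.494 = 247 → 247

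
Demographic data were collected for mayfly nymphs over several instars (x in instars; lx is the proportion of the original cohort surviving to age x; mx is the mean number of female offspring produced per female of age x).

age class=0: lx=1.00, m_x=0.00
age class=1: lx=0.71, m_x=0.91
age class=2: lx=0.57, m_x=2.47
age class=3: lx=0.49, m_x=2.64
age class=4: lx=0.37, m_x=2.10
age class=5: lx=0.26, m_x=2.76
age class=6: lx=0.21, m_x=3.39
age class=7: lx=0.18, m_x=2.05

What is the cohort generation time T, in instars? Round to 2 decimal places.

lx·mx: 0, 0.6461, 1.4079, 1.2936, 0.777, 0.7176, 0.7119, 0.369 → R0 = 5.9231
x·lx·mx: 0, 0.6461, 2.8158, 3.8808, 3.108, 3.588, 4.2714, 2.583 → Σ = 20.8931
T = 20.8931 / 5.9231 = 3.527393… → 3.53

3.53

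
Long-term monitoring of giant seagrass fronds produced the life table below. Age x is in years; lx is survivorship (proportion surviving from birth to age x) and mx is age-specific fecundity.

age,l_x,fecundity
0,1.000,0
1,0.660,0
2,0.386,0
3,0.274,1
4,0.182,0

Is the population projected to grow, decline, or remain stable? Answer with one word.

R0 = Σ lx·mx = 0 + 0 + 0 + 0.274 + 0 = 0.274
R0 < 1, so the population is declining.

declining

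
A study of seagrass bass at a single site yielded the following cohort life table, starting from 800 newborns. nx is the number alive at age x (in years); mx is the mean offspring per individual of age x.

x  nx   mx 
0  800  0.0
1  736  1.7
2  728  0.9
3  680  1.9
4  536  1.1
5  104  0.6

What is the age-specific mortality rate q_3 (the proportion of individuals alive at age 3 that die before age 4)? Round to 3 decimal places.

0.212

lx = nx/n0 = nx/800: 1, 0.92, 0.91, 0.85, 0.67, 0.13
q_3 = (l_3 − l_4) / l_3 = (0.85 − 0.67) / 0.85
     = 0.18 / 0.85 = 0.211765… → 0.212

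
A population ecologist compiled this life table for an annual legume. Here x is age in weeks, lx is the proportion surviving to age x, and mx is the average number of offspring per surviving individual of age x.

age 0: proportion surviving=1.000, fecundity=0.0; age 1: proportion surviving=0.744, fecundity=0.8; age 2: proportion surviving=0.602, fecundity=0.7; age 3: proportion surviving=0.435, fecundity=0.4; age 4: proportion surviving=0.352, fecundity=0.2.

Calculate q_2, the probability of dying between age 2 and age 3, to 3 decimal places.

q_2 = (l_2 − l_3) / l_2 = (0.602 − 0.435) / 0.602
     = 0.167 / 0.602 = 0.277409… → 0.277

0.277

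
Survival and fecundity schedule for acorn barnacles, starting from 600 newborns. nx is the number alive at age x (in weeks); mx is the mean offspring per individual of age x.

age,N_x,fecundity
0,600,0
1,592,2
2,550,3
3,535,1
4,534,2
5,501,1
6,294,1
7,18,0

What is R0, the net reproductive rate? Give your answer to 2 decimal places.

8.72

lx = nx/n0 = nx/600: 1, 0.98667…, 0.91667…, 0.89167…, 0.89, 0.835, 0.49, 0.03
lx·mx by age: 0, 1.973333…, 2.75…, 0.891667…, 1.78, 0.835, 0.49, 0
R0 = Σ lx·mx = 8.72… → 8.72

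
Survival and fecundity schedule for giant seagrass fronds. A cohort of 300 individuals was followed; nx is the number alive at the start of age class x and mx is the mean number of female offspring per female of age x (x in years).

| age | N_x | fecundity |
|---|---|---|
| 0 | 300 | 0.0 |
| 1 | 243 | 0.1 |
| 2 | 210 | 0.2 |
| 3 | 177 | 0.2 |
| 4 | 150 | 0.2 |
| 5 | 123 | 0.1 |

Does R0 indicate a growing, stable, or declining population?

declining

lx = nx/n0 = nx/300: 1, 0.81, 0.7, 0.59, 0.5, 0.41
R0 = Σ lx·mx = 0 + 0.081 + 0.14 + 0.118 + 0.1 + 0.041 = 0.48
R0 < 1, so the population is declining.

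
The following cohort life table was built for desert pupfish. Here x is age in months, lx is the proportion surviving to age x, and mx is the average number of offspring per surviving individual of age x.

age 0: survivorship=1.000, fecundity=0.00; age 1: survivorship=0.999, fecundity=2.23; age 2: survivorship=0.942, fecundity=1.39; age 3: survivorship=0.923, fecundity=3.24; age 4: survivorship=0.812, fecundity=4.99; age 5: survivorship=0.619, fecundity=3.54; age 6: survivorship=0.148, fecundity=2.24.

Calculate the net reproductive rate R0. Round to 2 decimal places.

lx·mx by age: 0, 2.22777, 1.30938, 2.99052, 4.05188, 2.19126, 0.33152
R0 = Σ lx·mx = 13.10233 → 13.10

13.10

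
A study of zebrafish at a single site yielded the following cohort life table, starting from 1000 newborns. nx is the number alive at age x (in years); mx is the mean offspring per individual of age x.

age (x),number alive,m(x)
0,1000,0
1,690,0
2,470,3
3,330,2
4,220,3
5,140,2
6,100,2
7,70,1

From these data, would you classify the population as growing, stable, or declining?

growing

lx = nx/n0 = nx/1000: 1, 0.69, 0.47, 0.33, 0.22, 0.14, 0.1, 0.07
R0 = Σ lx·mx = 0 + 0 + 1.41 + 0.66 + 0.66 + 0.28 + 0.2 + 0.07 = 3.28
R0 > 1, so the population is growing.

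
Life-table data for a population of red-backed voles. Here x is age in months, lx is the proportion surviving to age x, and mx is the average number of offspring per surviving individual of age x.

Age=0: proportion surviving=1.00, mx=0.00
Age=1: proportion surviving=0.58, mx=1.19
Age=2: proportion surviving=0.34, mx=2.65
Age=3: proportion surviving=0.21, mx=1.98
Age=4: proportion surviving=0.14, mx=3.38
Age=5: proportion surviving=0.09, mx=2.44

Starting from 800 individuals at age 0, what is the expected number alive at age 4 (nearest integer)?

Expected survivors = N0 · l_4 = 800 × 0.14 = 112 → 112

112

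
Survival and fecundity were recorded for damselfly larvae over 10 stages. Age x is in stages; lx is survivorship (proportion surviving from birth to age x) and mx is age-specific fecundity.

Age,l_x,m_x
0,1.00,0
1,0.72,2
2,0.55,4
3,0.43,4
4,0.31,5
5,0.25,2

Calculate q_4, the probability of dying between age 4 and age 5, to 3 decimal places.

0.194

q_4 = (l_4 − l_5) / l_4 = (0.31 − 0.25) / 0.31
     = 0.06 / 0.31 = 0.193548… → 0.194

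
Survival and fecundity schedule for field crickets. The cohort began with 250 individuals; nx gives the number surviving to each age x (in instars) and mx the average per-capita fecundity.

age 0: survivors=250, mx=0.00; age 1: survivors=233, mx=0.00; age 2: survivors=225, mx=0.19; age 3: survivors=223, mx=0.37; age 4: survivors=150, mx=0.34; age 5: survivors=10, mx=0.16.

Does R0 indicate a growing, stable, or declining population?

declining

lx = nx/n0 = nx/250: 1, 0.932, 0.9, 0.892, 0.6, 0.04
R0 = Σ lx·mx = 0 + 0 + 0.171 + 0.33004 + 0.204 + 0.0064 = 0.71144
R0 < 1, so the population is declining.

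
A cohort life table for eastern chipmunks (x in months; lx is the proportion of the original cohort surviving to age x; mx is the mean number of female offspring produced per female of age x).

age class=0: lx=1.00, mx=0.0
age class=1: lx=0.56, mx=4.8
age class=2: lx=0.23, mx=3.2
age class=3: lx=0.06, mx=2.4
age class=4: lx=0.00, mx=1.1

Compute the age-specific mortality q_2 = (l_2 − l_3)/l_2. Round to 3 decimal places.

q_2 = (l_2 − l_3) / l_2 = (0.23 − 0.06) / 0.23
     = 0.17 / 0.23 = 0.73913… → 0.739

0.739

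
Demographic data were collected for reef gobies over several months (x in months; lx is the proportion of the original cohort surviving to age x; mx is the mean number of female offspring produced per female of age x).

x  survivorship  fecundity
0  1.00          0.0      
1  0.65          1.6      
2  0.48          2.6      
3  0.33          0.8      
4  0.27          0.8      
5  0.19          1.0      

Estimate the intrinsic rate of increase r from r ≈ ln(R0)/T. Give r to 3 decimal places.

0.522

R0 = Σ lx·mx = 0 + 1.04 + 1.248 + 0.264 + 0.216 + 0.19 = 2.958
Σ x·lx·mx = 6.142; T = 6.142/2.958 = 2.0764…
r ≈ ln(R0)/T = ln(2.958)/2.0764… = 0.5223… → 0.522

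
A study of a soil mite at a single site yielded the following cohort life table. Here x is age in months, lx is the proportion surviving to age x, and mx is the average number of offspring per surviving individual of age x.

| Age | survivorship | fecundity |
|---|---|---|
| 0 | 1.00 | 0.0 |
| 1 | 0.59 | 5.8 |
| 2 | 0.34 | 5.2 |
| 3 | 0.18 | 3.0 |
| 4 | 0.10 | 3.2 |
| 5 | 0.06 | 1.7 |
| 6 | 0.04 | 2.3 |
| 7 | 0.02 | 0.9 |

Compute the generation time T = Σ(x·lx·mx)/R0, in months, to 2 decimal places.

1.76

lx·mx: 0, 3.422, 1.768, 0.54, 0.32, 0.102, 0.092, 0.018 → R0 = 6.262
x·lx·mx: 0, 3.422, 3.536, 1.62, 1.28, 0.51, 0.552, 0.126 → Σ = 11.046
T = 11.046 / 6.262 = 1.763973… → 1.76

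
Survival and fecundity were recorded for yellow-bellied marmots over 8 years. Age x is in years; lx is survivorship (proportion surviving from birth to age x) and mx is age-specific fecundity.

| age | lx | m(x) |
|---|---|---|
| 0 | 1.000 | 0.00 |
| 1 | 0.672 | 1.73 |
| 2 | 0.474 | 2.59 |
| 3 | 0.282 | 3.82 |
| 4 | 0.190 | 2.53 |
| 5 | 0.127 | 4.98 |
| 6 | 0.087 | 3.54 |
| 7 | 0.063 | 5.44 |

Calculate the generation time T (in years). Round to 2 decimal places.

lx·mx: 0, 1.16256, 1.22766, 1.07724, 0.4807, 0.63246, 0.30798, 0.34272 → R0 = 5.23132
x·lx·mx: 0, 1.16256, 2.45532, 3.23172, 1.9228, 3.1623, 1.84788, 2.39904 → Σ = 16.18162
T = 16.18162 / 5.23132 = 3.093219… → 3.09

3.09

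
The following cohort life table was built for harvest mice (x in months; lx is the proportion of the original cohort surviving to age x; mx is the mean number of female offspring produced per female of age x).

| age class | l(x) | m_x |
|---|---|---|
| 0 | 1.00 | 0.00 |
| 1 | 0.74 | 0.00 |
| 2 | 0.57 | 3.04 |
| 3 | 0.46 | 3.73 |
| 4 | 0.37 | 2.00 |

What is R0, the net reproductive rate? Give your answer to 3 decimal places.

4.189

lx·mx by age: 0, 0, 1.7328, 1.7158, 0.74
R0 = Σ lx·mx = 4.1886 → 4.189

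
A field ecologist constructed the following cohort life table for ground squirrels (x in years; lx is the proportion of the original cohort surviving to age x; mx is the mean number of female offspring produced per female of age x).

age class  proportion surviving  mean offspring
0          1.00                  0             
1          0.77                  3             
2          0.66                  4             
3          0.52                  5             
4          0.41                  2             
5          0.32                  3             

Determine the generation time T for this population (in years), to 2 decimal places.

2.52

lx·mx: 0, 2.31, 2.64, 2.6, 0.82, 0.96 → R0 = 9.33
x·lx·mx: 0, 2.31, 5.28, 7.8, 3.28, 4.8 → Σ = 23.47
T = 23.47 / 9.33 = 2.515541… → 2.52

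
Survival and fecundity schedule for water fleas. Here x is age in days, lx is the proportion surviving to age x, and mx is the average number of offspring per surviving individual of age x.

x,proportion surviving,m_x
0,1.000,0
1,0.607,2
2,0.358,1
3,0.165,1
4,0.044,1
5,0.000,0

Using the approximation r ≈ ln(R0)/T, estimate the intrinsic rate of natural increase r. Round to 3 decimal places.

0.395

R0 = Σ lx·mx = 0 + 1.214 + 0.358 + 0.165 + 0.044 + 0 = 1.781
Σ x·lx·mx = 2.601; T = 2.601/1.781 = 1.46042…
r ≈ ln(R0)/T = ln(1.781)/1.46042… = 0.39521… → 0.395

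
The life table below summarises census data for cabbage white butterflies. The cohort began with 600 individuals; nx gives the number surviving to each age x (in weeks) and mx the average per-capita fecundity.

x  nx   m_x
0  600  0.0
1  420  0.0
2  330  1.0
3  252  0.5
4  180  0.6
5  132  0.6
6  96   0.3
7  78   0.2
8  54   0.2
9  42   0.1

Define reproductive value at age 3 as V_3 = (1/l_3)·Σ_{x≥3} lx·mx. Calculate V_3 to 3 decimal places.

1.479

lx = nx/n0 = nx/600: 1, 0.7, 0.55, 0.42, 0.3, 0.22, 0.16, 0.13, 0.09, 0.07
lx·mx for x ≥ 3: 0.21, 0.18, 0.132, 0.048, 0.026, 0.018, 0.007 → sum = 0.621
V_3 = 0.621 / l_3 = 0.621 / 0.42 = 1.478571… → 1.479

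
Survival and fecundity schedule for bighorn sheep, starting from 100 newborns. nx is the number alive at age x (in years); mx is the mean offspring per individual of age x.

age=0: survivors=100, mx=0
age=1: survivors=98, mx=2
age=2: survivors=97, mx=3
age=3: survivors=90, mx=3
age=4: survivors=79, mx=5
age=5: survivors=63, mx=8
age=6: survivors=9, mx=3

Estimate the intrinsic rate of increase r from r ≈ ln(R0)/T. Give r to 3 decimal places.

0.812

lx = nx/n0 = nx/100: 1, 0.98, 0.97, 0.9, 0.79, 0.63, 0.09
R0 = Σ lx·mx = 0 + 1.96 + 2.91 + 2.7 + 3.95 + 5.04 + 0.27 = 16.83
Σ x·lx·mx = 58.5; T = 58.5/16.83 = 3.47594…
r ≈ ln(R0)/T = ln(16.83)/3.47594… = 0.8122… → 0.812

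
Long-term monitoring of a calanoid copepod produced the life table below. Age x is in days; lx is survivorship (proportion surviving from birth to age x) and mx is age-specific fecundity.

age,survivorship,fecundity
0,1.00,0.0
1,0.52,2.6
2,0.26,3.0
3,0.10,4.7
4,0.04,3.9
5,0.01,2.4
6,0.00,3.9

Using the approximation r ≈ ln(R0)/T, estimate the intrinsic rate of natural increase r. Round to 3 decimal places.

0.562

R0 = Σ lx·mx = 0 + 1.352 + 0.78 + 0.47 + 0.156 + 0.024 + 0 = 2.782
Σ x·lx·mx = 5.066; T = 5.066/2.782 = 1.82099…
r ≈ ln(R0)/T = ln(2.782)/1.82099… = 0.56188… → 0.562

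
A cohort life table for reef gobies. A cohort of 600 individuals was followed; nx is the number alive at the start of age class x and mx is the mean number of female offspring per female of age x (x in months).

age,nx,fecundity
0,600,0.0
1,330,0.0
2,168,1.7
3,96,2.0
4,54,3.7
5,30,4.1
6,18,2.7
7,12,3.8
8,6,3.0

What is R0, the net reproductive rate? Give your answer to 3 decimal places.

lx = nx/n0 = nx/600: 1, 0.55, 0.28, 0.16, 0.09, 0.05, 0.03, 0.02, 0.01
lx·mx by age: 0, 0, 0.476, 0.32, 0.333, 0.205, 0.081, 0.076, 0.03
R0 = Σ lx·mx = 1.521 → 1.521

1.521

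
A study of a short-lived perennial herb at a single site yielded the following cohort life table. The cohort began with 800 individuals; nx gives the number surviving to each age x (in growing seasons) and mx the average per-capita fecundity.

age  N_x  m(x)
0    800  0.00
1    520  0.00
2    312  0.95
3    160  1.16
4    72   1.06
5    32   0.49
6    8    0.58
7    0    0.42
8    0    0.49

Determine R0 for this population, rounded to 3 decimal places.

0.723

lx = nx/n0 = nx/800: 1, 0.65, 0.39, 0.2, 0.09, 0.04, 0.01, 0, 0
lx·mx by age: 0, 0, 0.3705, 0.232, 0.0954, 0.0196, 0.0058, 0, 0
R0 = Σ lx·mx = 0.7233 → 0.723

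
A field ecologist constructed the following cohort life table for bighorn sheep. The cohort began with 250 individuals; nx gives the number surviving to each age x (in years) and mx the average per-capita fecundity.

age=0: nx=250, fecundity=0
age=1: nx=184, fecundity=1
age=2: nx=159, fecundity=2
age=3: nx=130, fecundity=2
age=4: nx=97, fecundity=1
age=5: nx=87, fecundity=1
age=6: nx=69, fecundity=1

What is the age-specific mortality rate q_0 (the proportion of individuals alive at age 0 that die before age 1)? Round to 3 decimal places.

0.264

lx = nx/n0 = nx/250: 1, 0.736, 0.636, 0.52, 0.388, 0.348, 0.276
q_0 = (l_0 − l_1) / l_0 = (1 − 0.736) / 1
     = 0.264 / 1 = 0.264 → 0.264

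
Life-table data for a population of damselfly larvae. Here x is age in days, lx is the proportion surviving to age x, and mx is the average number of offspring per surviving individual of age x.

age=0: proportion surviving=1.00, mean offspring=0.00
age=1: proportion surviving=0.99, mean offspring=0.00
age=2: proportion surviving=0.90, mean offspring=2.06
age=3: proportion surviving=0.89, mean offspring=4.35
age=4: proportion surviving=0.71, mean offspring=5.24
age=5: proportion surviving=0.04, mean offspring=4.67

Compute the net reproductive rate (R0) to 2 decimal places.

lx·mx by age: 0, 0, 1.854, 3.8715, 3.7204, 0.1868
R0 = Σ lx·mx = 9.6327 → 9.63

9.63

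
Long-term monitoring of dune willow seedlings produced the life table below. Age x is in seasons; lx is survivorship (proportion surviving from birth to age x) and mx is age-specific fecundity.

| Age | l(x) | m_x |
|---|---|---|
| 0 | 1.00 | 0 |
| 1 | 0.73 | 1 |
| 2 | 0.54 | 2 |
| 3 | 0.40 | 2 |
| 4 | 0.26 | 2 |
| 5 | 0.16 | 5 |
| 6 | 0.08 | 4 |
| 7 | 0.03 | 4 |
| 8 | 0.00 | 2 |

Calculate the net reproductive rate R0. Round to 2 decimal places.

lx·mx by age: 0, 0.73, 1.08, 0.8, 0.52, 0.8, 0.32, 0.12, 0
R0 = Σ lx·mx = 4.37 → 4.37

4.37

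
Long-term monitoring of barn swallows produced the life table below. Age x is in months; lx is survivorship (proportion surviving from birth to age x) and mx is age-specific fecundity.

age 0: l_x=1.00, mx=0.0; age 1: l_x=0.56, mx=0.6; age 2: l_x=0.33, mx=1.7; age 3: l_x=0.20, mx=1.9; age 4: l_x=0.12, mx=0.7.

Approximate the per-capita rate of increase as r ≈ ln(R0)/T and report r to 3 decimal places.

R0 = Σ lx·mx = 0 + 0.336 + 0.561 + 0.38 + 0.084 = 1.361
Σ x·lx·mx = 2.934; T = 2.934/1.361 = 2.15577…
r ≈ ln(R0)/T = ln(1.361)/2.15577… = 0.14297… → 0.143

0.143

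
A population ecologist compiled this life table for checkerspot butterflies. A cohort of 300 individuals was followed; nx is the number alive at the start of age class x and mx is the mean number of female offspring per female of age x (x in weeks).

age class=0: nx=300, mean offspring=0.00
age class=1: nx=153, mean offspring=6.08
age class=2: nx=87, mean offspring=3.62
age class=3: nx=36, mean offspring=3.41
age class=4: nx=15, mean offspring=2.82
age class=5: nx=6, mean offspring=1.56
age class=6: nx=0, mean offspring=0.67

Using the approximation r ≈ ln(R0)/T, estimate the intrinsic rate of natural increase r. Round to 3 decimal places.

lx = nx/n0 = nx/300: 1, 0.51, 0.29, 0.12, 0.05, 0.02, 0
R0 = Σ lx·mx = 0 + 3.1008 + 1.0498 + 0.4092 + 0.141 + 0.0312 + 0 = 4.732
Σ x·lx·mx = 7.148; T = 7.148/4.732 = 1.51057…
r ≈ ln(R0)/T = ln(4.732)/1.51057… = 1.02898… → 1.029

1.029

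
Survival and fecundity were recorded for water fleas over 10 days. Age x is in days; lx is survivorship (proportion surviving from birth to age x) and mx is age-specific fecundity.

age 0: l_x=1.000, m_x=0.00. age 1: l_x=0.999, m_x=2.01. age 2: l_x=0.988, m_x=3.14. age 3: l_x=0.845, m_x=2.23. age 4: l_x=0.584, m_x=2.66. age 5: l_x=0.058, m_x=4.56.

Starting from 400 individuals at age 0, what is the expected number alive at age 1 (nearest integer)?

Expected survivors = N0 · l_1 = 400 × 0.999 = 399.6 → 400

400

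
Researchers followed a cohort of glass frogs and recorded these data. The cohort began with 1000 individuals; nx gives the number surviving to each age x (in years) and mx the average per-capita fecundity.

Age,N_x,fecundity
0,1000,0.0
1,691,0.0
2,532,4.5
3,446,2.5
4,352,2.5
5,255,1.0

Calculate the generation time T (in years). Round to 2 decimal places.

2.78

lx = nx/n0 = nx/1000: 1, 0.691, 0.532, 0.446, 0.352, 0.255
lx·mx: 0, 0, 2.394, 1.115, 0.88, 0.255 → R0 = 4.644
x·lx·mx: 0, 0, 4.788, 3.345, 3.52, 1.275 → Σ = 12.928
T = 12.928 / 4.644 = 2.783807… → 2.78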